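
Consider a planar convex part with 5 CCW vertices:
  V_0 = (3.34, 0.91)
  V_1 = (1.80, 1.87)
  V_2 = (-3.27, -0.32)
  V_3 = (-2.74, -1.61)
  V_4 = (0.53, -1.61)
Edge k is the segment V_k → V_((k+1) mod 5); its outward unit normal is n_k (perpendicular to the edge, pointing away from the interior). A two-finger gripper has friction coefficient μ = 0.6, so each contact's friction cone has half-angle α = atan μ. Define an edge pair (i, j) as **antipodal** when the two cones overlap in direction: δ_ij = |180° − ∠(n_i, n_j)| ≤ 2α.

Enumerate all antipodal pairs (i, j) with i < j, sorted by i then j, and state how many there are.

α = atan 0.6 = 30.96°;  2α = 61.93°
n_0 = (+0.5290, +0.8486)
n_1 = (-0.3965, +0.9180)
n_2 = (-0.9250, -0.3800)
n_3 = (+0.0000, -1.0000)
n_4 = (+0.6676, -0.7445)
  (0,1): δ = 124.70°  ·
  (0,2): δ = 35.73°  ✓
  (0,3): δ = 31.94°  ✓
  (0,4): δ = 73.82°  ·
  (1,2): δ = 91.03°  ·
  (1,3): δ = 23.36°  ✓
  (1,4): δ = 18.52°  ✓
  (2,3): δ = 112.34°  ·
  (2,4): δ = 70.45°  ·
  (3,4): δ = 138.11°  ·
antipodal pairs: 4

count = 4; pairs: (0,2), (0,3), (1,3), (1,4)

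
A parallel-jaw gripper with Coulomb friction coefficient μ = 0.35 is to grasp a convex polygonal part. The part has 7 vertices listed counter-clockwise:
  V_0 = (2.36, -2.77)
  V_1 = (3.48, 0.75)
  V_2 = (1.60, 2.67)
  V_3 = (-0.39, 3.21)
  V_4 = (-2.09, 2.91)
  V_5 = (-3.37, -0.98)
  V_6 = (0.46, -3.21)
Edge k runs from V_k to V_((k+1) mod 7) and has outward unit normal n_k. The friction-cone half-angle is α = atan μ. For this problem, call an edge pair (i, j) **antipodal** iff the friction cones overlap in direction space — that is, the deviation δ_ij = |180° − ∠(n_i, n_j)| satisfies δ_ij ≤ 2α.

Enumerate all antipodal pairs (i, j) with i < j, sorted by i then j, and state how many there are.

count = 5; pairs: (0,4), (1,5), (2,5), (2,6), (3,6)

α = atan 0.35 = 19.29°;  2α = 38.58°
n_0 = (+0.9529, -0.3032)
n_1 = (+0.7145, +0.6996)
n_2 = (+0.2619, +0.9651)
n_3 = (-0.1738, +0.9848)
n_4 = (-0.9499, +0.3126)
n_5 = (-0.5032, -0.8642)
n_6 = (+0.2256, -0.9742)
  (0,1): δ = 117.95°  ·
  (0,2): δ = 87.53°  ·
  (0,3): δ = 62.34°  ·
  (0,4): δ = 0.56°  ✓
  (0,5): δ = 77.44°  ·
  (0,6): δ = 120.69°  ·
  (1,2): δ = 149.58°  ·
  (1,3): δ = 124.39°  ·
  (1,4): δ = 62.61°  ·
  (1,5): δ = 15.39°  ✓
  (1,6): δ = 58.64°  ·
  (2,3): δ = 154.81°  ·
  (2,4): δ = 93.03°  ·
  (2,5): δ = 15.03°  ✓
  (2,6): δ = 28.22°  ✓
  (3,4): δ = 118.22°  ·
  (3,5): δ = 40.22°  ·
  (3,6): δ = 3.03°  ✓
  (4,5): δ = 102.00°  ·
  (4,6): δ = 58.75°  ·
  (5,6): δ = 136.75°  ·
antipodal pairs: 5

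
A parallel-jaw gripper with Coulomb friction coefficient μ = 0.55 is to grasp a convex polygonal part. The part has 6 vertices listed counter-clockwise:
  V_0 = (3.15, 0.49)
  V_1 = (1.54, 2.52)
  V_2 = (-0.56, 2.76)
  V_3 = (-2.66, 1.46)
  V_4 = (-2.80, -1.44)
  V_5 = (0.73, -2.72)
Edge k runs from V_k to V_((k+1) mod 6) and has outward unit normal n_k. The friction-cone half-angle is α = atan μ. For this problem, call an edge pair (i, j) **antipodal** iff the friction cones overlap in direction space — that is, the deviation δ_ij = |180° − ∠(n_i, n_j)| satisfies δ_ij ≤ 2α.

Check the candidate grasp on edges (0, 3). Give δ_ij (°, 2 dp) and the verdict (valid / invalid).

α = atan 0.55 = 28.81°;  2α = 57.62°
edge 0: e_0 = (-1.61, +2.03);  n_0 = (+0.7835, +0.6214)
edge 3: e_3 = (-0.14, -2.90);  n_3 = (-0.9988, +0.0482)
∠(n_0, n_3) = 138.82°
δ = |180° − 138.82°| = 41.18°
41.18° ≤ 2α = 57.62°  →  valid

δ = 41.18°, valid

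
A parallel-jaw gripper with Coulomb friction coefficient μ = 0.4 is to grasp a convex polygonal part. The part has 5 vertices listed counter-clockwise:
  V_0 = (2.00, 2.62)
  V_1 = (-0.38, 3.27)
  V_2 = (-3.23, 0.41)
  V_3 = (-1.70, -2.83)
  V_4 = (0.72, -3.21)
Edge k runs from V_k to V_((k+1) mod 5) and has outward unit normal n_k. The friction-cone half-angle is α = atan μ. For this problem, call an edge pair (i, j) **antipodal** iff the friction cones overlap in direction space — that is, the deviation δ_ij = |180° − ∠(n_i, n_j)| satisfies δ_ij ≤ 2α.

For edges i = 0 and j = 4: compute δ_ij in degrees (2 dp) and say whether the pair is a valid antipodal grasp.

δ = 92.89°, invalid

α = atan 0.4 = 21.80°;  2α = 43.60°
edge 0: e_0 = (-2.38, +0.65);  n_0 = (+0.2635, +0.9647)
edge 4: e_4 = (+1.28, +5.83);  n_4 = (+0.9767, -0.2144)
∠(n_0, n_4) = 87.11°
δ = |180° − 87.11°| = 92.89°
92.89° > 2α = 43.60°  →  invalid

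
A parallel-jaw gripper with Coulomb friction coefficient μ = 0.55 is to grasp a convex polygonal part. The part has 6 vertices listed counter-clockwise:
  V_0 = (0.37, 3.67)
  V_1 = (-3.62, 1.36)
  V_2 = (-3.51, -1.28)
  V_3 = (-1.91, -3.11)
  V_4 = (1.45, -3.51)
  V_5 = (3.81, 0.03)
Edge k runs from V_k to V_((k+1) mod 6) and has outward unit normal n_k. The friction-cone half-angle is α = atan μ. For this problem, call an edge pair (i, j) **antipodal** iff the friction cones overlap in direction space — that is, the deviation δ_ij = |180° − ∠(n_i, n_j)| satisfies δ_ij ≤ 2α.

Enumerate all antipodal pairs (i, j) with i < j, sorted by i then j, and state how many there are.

α = atan 0.55 = 28.81°;  2α = 57.62°
n_0 = (-0.5010, +0.8654)
n_1 = (-0.9991, -0.0416)
n_2 = (-0.7528, -0.6582)
n_3 = (-0.1182, -0.9930)
n_4 = (+0.8321, -0.5547)
n_5 = (+0.7268, +0.6869)
  (0,1): δ = 117.68°  ·
  (0,2): δ = 78.90°  ·
  (0,3): δ = 36.86°  ✓
  (0,4): δ = 26.24°  ✓
  (0,5): δ = 103.31°  ·
  (1,2): δ = 141.22°  ·
  (1,3): δ = 99.17°  ·
  (1,4): δ = 36.08°  ✓
  (1,5): δ = 41.00°  ✓
  (2,3): δ = 137.95°  ·
  (2,4): δ = 74.85°  ·
  (2,5): δ = 2.22°  ✓
  (3,4): δ = 116.90°  ·
  (3,5): δ = 39.83°  ✓
  (4,5): δ = 102.93°  ·
antipodal pairs: 6

count = 6; pairs: (0,3), (0,4), (1,4), (1,5), (2,5), (3,5)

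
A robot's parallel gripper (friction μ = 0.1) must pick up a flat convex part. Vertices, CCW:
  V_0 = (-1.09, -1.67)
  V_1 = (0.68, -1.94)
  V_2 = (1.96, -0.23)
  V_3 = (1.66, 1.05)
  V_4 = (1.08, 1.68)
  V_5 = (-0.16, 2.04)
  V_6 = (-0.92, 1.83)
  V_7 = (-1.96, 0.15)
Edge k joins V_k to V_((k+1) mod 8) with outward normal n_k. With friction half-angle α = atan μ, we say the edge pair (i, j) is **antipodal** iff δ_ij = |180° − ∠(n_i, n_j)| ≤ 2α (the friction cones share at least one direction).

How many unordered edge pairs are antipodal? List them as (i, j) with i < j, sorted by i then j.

count = 2; pairs: (0,4), (1,6)

α = atan 0.1 = 5.71°;  2α = 11.42°
n_0 = (-0.1508, -0.9886)
n_1 = (+0.8006, -0.5993)
n_2 = (+0.9736, +0.2282)
n_3 = (+0.7357, +0.6773)
n_4 = (+0.2788, +0.9603)
n_5 = (-0.2663, +0.9639)
n_6 = (-0.8503, +0.5264)
n_7 = (-0.9022, -0.4313)
  (0,1): δ = 118.14°  ·
  (0,2): δ = 68.14°  ·
  (0,3): δ = 38.69°  ·
  (0,4): δ = 7.52°  ✓
  (0,5): δ = 24.12°  ·
  (0,6): δ = 66.91°  ·
  (0,7): δ = 124.22°  ·
  (1,2): δ = 129.99°  ·
  (1,3): δ = 100.55°  ·
  (1,4): δ = 69.37°  ·
  (1,5): δ = 37.74°  ·
  (1,6): δ = 5.06°  ✓
  (1,7): δ = 62.37°  ·
  (2,3): δ = 150.56°  ·
  (2,4): δ = 119.38°  ·
  (2,5): δ = 87.74°  ·
  (2,6): δ = 44.95°  ·
  (2,7): δ = 12.36°  ·
  (3,4): δ = 148.82°  ·
  (3,5): δ = 117.19°  ·
  (3,6): δ = 74.39°  ·
  (3,7): δ = 17.08°  ·
  (4,5): δ = 148.36°  ·
  (4,6): δ = 105.57°  ·
  (4,7): δ = 48.26°  ·
  (5,6): δ = 137.21°  ·
  (5,7): δ = 79.90°  ·
  (6,7): δ = 122.69°  ·
antipodal pairs: 2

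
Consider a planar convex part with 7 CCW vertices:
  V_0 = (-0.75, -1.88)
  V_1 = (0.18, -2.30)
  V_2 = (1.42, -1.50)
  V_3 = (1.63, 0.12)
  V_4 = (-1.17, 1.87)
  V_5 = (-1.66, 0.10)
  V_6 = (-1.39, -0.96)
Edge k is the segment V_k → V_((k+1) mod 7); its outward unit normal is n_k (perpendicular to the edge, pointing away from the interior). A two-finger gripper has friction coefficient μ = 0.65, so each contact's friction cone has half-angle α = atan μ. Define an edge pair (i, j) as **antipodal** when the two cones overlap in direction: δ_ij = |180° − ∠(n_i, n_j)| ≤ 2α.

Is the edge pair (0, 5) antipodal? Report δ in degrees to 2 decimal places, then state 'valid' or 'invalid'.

δ = 128.59°, invalid

α = atan 0.65 = 33.02°;  2α = 66.05°
edge 0: e_0 = (+0.93, -0.42);  n_0 = (-0.4116, -0.9114)
edge 5: e_5 = (+0.27, -1.06);  n_5 = (-0.9691, -0.2468)
∠(n_0, n_5) = 51.41°
δ = |180° − 51.41°| = 128.59°
128.59° > 2α = 66.05°  →  invalid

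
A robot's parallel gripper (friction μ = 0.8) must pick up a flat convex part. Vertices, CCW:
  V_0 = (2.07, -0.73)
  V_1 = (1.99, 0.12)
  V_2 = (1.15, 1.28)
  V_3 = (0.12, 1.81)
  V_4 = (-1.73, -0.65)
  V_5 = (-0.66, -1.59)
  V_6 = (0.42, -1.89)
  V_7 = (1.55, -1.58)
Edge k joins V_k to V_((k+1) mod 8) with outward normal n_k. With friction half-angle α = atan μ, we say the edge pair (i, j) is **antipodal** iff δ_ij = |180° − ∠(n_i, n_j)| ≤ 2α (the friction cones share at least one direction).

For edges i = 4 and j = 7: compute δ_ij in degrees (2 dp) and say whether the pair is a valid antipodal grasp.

δ = 80.16°, invalid

α = atan 0.8 = 38.66°;  2α = 77.32°
edge 4: e_4 = (+1.07, -0.94);  n_4 = (-0.6600, -0.7513)
edge 7: e_7 = (+0.52, +0.85);  n_7 = (+0.8530, -0.5219)
∠(n_4, n_7) = 99.84°
δ = |180° − 99.84°| = 80.16°
80.16° > 2α = 77.32°  →  invalid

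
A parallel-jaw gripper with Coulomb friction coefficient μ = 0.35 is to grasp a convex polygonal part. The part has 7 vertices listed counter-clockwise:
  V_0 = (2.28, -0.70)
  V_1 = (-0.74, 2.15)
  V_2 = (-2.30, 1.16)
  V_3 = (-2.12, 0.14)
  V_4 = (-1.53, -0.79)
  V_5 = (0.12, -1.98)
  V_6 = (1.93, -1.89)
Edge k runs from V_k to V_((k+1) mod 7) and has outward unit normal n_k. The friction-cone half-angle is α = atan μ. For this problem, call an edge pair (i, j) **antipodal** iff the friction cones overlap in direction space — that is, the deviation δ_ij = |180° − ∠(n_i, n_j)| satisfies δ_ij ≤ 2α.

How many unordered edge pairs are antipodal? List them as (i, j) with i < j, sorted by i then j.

α = atan 0.35 = 19.29°;  2α = 38.58°
n_0 = (+0.6863, +0.7273)
n_1 = (-0.5358, +0.8443)
n_2 = (-0.9848, -0.1738)
n_3 = (-0.8444, -0.5357)
n_4 = (-0.5850, -0.8111)
n_5 = (+0.0497, -0.9988)
n_6 = (+0.9594, -0.2822)
  (0,1): δ = 104.26°  ·
  (0,2): δ = 36.65°  ✓
  (0,3): δ = 14.27°  ✓
  (0,4): δ = 7.54°  ✓
  (0,5): δ = 46.19°  ·
  (0,6): δ = 116.95°  ·
  (1,2): δ = 112.39°  ·
  (1,3): δ = 90.01°  ·
  (1,4): δ = 68.20°  ·
  (1,5): δ = 29.55°  ✓
  (1,6): δ = 41.21°  ·
  (2,3): δ = 157.62°  ·
  (2,4): δ = 135.81°  ·
  (2,5): δ = 97.16°  ·
  (2,6): δ = 26.40°  ✓
  (3,4): δ = 158.19°  ·
  (3,5): δ = 119.54°  ·
  (3,6): δ = 48.78°  ·
  (4,5): δ = 141.35°  ·
  (4,6): δ = 70.59°  ·
  (5,6): δ = 109.24°  ·
antipodal pairs: 5

count = 5; pairs: (0,2), (0,3), (0,4), (1,5), (2,6)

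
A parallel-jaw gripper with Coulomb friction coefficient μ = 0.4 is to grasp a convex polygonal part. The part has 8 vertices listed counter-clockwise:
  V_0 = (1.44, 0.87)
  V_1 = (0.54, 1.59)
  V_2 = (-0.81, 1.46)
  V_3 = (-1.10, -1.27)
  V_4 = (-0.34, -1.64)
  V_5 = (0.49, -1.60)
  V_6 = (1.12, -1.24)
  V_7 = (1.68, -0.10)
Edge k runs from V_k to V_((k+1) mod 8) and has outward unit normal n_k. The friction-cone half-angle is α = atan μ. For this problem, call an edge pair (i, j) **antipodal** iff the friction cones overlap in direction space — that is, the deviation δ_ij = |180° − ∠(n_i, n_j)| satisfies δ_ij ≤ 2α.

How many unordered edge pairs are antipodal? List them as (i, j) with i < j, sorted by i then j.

α = atan 0.4 = 21.80°;  2α = 43.60°
n_0 = (+0.6247, +0.7809)
n_1 = (-0.0959, +0.9954)
n_2 = (-0.9944, +0.1056)
n_3 = (-0.4377, -0.8991)
n_4 = (+0.0481, -0.9988)
n_5 = (+0.4961, -0.8682)
n_6 = (+0.8976, -0.4409)
n_7 = (+0.9707, +0.2402)
  (0,1): δ = 135.84°  ·
  (0,2): δ = 57.40°  ·
  (0,3): δ = 12.70°  ✓
  (0,4): δ = 41.42°  ✓
  (0,5): δ = 68.40°  ·
  (0,6): δ = 102.50°  ·
  (0,7): δ = 142.56°  ·
  (1,2): δ = 101.56°  ·
  (1,3): δ = 31.46°  ✓
  (1,4): δ = 2.74°  ✓
  (1,5): δ = 24.24°  ✓
  (1,6): δ = 58.34°  ·
  (1,7): δ = 98.40°  ·
  (2,3): δ = 109.90°  ·
  (2,4): δ = 81.18°  ·
  (2,5): δ = 54.19°  ·
  (2,6): δ = 20.10°  ✓
  (2,7): δ = 19.96°  ✓
  (3,4): δ = 151.28°  ·
  (3,5): δ = 124.30°  ·
  (3,6): δ = 90.20°  ·
  (3,7): δ = 50.14°  ·
  (4,5): δ = 153.01°  ·
  (4,6): δ = 118.92°  ·
  (4,7): δ = 78.86°  ·
  (5,6): δ = 145.91°  ·
  (5,7): δ = 105.85°  ·
  (6,7): δ = 139.94°  ·
antipodal pairs: 7

count = 7; pairs: (0,3), (0,4), (1,3), (1,4), (1,5), (2,6), (2,7)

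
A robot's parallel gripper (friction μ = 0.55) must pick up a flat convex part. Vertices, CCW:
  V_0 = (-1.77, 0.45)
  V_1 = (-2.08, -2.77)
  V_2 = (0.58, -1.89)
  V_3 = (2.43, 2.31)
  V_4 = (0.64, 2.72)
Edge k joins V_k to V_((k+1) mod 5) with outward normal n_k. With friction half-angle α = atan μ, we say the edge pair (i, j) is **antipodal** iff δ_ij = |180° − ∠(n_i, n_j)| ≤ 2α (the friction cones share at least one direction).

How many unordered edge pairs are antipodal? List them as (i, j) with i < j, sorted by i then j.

count = 4; pairs: (0,2), (1,3), (1,4), (2,4)

α = atan 0.55 = 28.81°;  2α = 57.62°
n_0 = (-0.9954, +0.0958)
n_1 = (+0.3141, -0.9494)
n_2 = (+0.9152, -0.4031)
n_3 = (+0.2233, +0.9748)
n_4 = (-0.6856, +0.7279)
  (0,1): δ = 66.20°  ·
  (0,2): δ = 18.27°  ✓
  (0,3): δ = 82.60°  ·
  (0,4): δ = 138.79°  ·
  (1,2): δ = 132.08°  ·
  (1,3): δ = 31.21°  ✓
  (1,4): δ = 24.98°  ✓
  (2,3): δ = 79.13°  ·
  (2,4): δ = 22.94°  ✓
  (3,4): δ = 123.81°  ·
antipodal pairs: 4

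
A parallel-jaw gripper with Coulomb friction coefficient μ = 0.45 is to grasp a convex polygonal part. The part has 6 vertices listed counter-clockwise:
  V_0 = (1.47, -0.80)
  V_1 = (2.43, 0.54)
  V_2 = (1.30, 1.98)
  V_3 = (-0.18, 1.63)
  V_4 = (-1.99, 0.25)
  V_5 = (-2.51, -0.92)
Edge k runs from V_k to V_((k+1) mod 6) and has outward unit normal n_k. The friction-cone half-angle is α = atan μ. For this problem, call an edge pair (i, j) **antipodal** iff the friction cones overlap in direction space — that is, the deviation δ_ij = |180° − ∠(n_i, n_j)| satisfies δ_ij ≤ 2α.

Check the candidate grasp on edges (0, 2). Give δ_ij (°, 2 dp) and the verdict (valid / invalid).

δ = 41.08°, valid

α = atan 0.45 = 24.23°;  2α = 48.46°
edge 0: e_0 = (+0.96, +1.34);  n_0 = (+0.8129, -0.5824)
edge 2: e_2 = (-1.48, -0.35);  n_2 = (-0.2301, +0.9732)
∠(n_0, n_2) = 138.92°
δ = |180° − 138.92°| = 41.08°
41.08° ≤ 2α = 48.46°  →  valid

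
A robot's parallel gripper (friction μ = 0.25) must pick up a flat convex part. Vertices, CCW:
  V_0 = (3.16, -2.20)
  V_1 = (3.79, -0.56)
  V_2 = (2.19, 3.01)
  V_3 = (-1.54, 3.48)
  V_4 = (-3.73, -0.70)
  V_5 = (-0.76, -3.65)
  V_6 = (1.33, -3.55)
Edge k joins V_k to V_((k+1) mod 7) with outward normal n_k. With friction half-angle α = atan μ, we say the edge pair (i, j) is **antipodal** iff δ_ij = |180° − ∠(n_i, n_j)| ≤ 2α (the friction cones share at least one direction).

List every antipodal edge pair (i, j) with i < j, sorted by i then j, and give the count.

α = atan 0.25 = 14.04°;  2α = 28.07°
n_0 = (+0.9335, -0.3586)
n_1 = (+0.9125, +0.4090)
n_2 = (+0.1250, +0.9922)
n_3 = (-0.8858, +0.4641)
n_4 = (-0.7047, -0.7095)
n_5 = (+0.0478, -0.9989)
n_6 = (+0.5936, -0.8047)
  (0,1): δ = 134.84°  ·
  (0,2): δ = 76.17°  ·
  (0,3): δ = 6.64°  ✓
  (0,4): δ = 66.21°  ·
  (0,5): δ = 113.75°  ·
  (0,6): δ = 147.43°  ·
  (1,2): δ = 121.32°  ·
  (1,3): δ = 51.79°  ·
  (1,4): δ = 21.05°  ✓
  (1,5): δ = 68.60°  ·
  (1,6): δ = 102.28°  ·
  (2,3): δ = 110.47°  ·
  (2,4): δ = 37.62°  ·
  (2,5): δ = 9.92°  ✓
  (2,6): δ = 43.60°  ·
  (3,4): δ = 107.16°  ·
  (3,5): δ = 59.61°  ·
  (3,6): δ = 25.93°  ✓
  (4,5): δ = 132.45°  ·
  (4,6): δ = 98.78°  ·
  (5,6): δ = 146.32°  ·
antipodal pairs: 4

count = 4; pairs: (0,3), (1,4), (2,5), (3,6)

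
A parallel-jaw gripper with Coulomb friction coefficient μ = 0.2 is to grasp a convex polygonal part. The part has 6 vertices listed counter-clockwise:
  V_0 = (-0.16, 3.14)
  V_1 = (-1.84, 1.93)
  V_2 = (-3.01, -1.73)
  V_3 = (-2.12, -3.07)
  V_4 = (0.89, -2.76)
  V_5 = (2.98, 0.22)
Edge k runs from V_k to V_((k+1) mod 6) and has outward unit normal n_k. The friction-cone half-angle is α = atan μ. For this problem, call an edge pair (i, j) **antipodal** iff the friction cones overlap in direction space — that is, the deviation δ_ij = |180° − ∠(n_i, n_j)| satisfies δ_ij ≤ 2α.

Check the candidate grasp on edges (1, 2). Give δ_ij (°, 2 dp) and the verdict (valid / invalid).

α = atan 0.2 = 11.31°;  2α = 22.62°
edge 1: e_1 = (-1.17, -3.66);  n_1 = (-0.9525, +0.3045)
edge 2: e_2 = (+0.89, -1.34);  n_2 = (-0.8330, -0.5533)
∠(n_1, n_2) = 51.32°
δ = |180° − 51.32°| = 128.68°
128.68° > 2α = 22.62°  →  invalid

δ = 128.68°, invalid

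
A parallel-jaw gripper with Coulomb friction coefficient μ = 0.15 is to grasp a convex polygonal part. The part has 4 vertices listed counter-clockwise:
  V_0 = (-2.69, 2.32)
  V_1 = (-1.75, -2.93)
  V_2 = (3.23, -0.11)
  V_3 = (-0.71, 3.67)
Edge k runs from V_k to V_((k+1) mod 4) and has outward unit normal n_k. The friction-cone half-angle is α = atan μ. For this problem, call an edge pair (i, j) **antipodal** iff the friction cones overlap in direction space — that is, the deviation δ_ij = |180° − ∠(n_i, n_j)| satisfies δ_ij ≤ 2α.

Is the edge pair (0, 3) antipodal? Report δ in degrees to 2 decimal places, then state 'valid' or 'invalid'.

α = atan 0.15 = 8.53°;  2α = 17.06°
edge 0: e_0 = (+0.94, -5.25);  n_0 = (-0.9843, -0.1762)
edge 3: e_3 = (-1.98, -1.35);  n_3 = (-0.5633, +0.8262)
∠(n_0, n_3) = 65.86°
δ = |180° − 65.86°| = 114.14°
114.14° > 2α = 17.06°  →  invalid

δ = 114.14°, invalid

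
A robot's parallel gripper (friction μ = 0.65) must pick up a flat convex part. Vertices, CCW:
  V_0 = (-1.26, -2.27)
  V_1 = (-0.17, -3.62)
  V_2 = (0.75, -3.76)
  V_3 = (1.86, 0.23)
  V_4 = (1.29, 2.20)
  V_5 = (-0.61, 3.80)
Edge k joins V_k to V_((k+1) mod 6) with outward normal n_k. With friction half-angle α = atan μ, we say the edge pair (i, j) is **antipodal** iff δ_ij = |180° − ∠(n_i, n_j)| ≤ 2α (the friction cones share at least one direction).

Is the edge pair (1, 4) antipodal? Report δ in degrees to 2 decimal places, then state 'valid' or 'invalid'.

α = atan 0.65 = 33.02°;  2α = 66.05°
edge 1: e_1 = (+0.92, -0.14);  n_1 = (-0.1504, -0.9886)
edge 4: e_4 = (-1.90, +1.60);  n_4 = (+0.6441, +0.7649)
∠(n_1, n_4) = 148.55°
δ = |180° − 148.55°| = 31.45°
31.45° ≤ 2α = 66.05°  →  valid

δ = 31.45°, valid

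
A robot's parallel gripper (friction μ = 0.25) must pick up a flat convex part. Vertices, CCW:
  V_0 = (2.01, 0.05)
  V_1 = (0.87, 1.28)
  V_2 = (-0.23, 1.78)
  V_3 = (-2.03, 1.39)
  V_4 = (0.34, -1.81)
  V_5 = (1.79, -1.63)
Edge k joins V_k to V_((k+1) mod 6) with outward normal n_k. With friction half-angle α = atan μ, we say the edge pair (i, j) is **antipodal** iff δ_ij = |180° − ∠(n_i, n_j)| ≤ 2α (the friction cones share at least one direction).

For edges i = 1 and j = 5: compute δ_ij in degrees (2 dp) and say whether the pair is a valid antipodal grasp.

α = atan 0.25 = 14.04°;  2α = 28.07°
edge 1: e_1 = (-1.10, +0.50);  n_1 = (+0.4138, +0.9104)
edge 5: e_5 = (+0.22, +1.68);  n_5 = (+0.9915, -0.1298)
∠(n_1, n_5) = 73.02°
δ = |180° − 73.02°| = 106.98°
106.98° > 2α = 28.07°  →  invalid

δ = 106.98°, invalid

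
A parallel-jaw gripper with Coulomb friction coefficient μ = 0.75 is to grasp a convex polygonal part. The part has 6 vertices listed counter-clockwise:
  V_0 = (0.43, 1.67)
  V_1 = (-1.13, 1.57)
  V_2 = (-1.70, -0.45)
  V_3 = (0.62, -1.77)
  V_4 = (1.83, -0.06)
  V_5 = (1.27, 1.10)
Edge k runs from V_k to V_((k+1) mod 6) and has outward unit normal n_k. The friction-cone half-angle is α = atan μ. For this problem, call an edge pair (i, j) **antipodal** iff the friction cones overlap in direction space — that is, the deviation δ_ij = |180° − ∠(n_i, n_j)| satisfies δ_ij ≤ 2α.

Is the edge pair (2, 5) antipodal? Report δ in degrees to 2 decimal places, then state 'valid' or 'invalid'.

α = atan 0.75 = 36.87°;  2α = 73.74°
edge 2: e_2 = (+2.32, -1.32);  n_2 = (-0.4945, -0.8692)
edge 5: e_5 = (-0.84, +0.57);  n_5 = (+0.5615, +0.8275)
∠(n_2, n_5) = 175.48°
δ = |180° − 175.48°| = 4.52°
4.52° ≤ 2α = 73.74°  →  valid

δ = 4.52°, valid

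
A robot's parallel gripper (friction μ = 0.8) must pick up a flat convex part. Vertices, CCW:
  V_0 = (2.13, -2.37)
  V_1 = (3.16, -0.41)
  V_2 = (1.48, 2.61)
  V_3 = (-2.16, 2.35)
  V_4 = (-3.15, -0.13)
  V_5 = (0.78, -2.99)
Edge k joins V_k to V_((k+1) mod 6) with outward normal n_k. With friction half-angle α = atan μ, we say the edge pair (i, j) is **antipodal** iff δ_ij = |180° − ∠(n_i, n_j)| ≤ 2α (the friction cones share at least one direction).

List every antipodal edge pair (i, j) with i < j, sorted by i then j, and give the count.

count = 7; pairs: (0,2), (0,3), (1,3), (1,4), (2,4), (2,5), (3,5)

α = atan 0.8 = 38.66°;  2α = 77.32°
n_0 = (+0.8852, -0.4652)
n_1 = (+0.8739, +0.4861)
n_2 = (-0.0712, +0.9975)
n_3 = (-0.9287, +0.3707)
n_4 = (-0.5884, -0.8086)
n_5 = (+0.4173, -0.9087)
  (0,1): δ = 123.19°  ·
  (0,2): δ = 58.19°  ✓
  (0,3): δ = 5.96°  ✓
  (0,4): δ = 81.68°  ·
  (0,5): δ = 142.39°  ·
  (1,2): δ = 115.00°  ·
  (1,3): δ = 50.85°  ✓
  (1,4): δ = 24.87°  ✓
  (1,5): δ = 85.58°  ·
  (2,3): δ = 115.85°  ·
  (2,4): δ = 40.13°  ✓
  (2,5): δ = 20.58°  ✓
  (3,4): δ = 104.28°  ·
  (3,5): δ = 43.57°  ✓
  (4,5): δ = 119.29°  ·
antipodal pairs: 7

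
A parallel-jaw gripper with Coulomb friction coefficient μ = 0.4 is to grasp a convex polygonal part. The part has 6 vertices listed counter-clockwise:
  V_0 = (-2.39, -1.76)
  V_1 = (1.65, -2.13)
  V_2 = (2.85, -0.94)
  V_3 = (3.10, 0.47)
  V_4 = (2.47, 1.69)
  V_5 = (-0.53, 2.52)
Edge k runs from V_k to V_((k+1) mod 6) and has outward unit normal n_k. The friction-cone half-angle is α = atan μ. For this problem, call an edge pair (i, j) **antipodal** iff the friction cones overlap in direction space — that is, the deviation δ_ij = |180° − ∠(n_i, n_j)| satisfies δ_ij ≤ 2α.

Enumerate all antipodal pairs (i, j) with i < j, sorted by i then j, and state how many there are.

count = 3; pairs: (0,4), (1,5), (2,5)

α = atan 0.4 = 21.80°;  2α = 43.60°
n_0 = (-0.0912, -0.9958)
n_1 = (+0.7041, -0.7101)
n_2 = (+0.9846, -0.1746)
n_3 = (+0.8885, +0.4588)
n_4 = (+0.2666, +0.9638)
n_5 = (-0.9171, +0.3986)
  (0,1): δ = 130.01°  ·
  (0,2): δ = 94.82°  ·
  (0,3): δ = 57.46°  ·
  (0,4): δ = 10.23°  ✓
  (0,5): δ = 71.74°  ·
  (1,2): δ = 144.81°  ·
  (1,3): δ = 107.45°  ·
  (1,4): δ = 60.23°  ·
  (1,5): δ = 21.75°  ✓
  (2,3): δ = 142.63°  ·
  (2,4): δ = 95.41°  ·
  (2,5): δ = 13.43°  ✓
  (3,4): δ = 132.78°  ·
  (3,5): δ = 50.80°  ·
  (4,5): δ = 98.02°  ·
antipodal pairs: 3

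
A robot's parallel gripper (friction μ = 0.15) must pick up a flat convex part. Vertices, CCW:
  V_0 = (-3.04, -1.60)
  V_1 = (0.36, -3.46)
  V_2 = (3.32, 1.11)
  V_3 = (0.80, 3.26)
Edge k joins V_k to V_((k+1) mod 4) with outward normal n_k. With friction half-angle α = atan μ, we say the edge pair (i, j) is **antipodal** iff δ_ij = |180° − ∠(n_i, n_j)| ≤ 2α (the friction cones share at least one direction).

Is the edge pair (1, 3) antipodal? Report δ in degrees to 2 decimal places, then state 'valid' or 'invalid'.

α = atan 0.15 = 8.53°;  2α = 17.06°
edge 1: e_1 = (+2.96, +4.57);  n_1 = (+0.8393, -0.5436)
edge 3: e_3 = (-3.84, -4.86);  n_3 = (-0.7846, +0.6200)
∠(n_1, n_3) = 174.62°
δ = |180° − 174.62°| = 5.38°
5.38° ≤ 2α = 17.06°  →  valid

δ = 5.38°, valid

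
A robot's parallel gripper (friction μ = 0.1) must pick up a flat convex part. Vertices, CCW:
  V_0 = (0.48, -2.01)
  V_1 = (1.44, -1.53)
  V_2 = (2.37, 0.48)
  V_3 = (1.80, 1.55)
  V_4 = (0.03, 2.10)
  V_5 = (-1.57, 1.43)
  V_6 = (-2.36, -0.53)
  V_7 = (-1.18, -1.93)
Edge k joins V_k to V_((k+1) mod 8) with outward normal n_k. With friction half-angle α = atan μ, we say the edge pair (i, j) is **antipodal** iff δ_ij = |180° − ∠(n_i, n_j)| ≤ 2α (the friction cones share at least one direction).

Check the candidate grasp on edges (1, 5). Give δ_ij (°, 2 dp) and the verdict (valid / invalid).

α = atan 0.1 = 5.71°;  2α = 11.42°
edge 1: e_1 = (+0.93, +2.01);  n_1 = (+0.9076, -0.4199)
edge 5: e_5 = (-0.79, -1.96);  n_5 = (-0.9275, +0.3738)
∠(n_1, n_5) = 177.12°
δ = |180° − 177.12°| = 2.88°
2.88° ≤ 2α = 11.42°  →  valid

δ = 2.88°, valid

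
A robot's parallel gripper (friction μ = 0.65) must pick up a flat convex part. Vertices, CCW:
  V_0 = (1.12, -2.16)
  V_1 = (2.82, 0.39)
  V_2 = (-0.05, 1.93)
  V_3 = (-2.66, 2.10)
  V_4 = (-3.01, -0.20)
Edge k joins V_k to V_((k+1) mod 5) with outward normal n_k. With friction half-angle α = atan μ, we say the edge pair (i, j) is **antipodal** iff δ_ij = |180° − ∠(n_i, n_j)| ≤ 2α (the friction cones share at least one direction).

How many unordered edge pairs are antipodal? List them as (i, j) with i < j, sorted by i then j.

α = atan 0.65 = 33.02°;  2α = 66.05°
n_0 = (+0.8321, -0.5547)
n_1 = (+0.4728, +0.8812)
n_2 = (+0.0650, +0.9979)
n_3 = (-0.9886, +0.1504)
n_4 = (-0.4287, -0.9034)
  (0,1): δ = 84.53°  ·
  (0,2): δ = 60.04°  ✓
  (0,3): δ = 25.04°  ✓
  (0,4): δ = 98.30°  ·
  (1,2): δ = 155.51°  ·
  (1,3): δ = 70.44°  ·
  (1,4): δ = 2.83°  ✓
  (2,3): δ = 94.93°  ·
  (2,4): δ = 21.66°  ✓
  (3,4): δ = 106.74°  ·
antipodal pairs: 4

count = 4; pairs: (0,2), (0,3), (1,4), (2,4)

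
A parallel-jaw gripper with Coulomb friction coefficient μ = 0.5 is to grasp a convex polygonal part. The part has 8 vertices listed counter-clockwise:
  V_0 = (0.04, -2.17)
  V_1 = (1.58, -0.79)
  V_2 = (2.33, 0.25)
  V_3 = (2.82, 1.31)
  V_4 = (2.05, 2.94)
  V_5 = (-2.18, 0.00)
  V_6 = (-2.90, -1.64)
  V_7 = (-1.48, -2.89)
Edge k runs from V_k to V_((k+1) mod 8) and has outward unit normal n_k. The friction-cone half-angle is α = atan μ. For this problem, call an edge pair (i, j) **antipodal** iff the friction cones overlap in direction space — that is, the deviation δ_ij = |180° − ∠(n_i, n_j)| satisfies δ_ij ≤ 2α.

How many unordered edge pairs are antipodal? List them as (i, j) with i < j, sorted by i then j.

α = atan 0.5 = 26.57°;  2α = 53.13°
n_0 = (+0.6674, -0.7447)
n_1 = (+0.8111, -0.5849)
n_2 = (+0.9077, -0.4196)
n_3 = (+0.9042, +0.4271)
n_4 = (-0.5707, +0.8211)
n_5 = (-0.9156, +0.4020)
n_6 = (-0.6607, -0.7506)
n_7 = (+0.4281, -0.9037)
  (0,1): δ = 167.66°  ·
  (0,2): δ = 156.67°  ·
  (0,3): δ = 106.58°  ·
  (0,4): δ = 7.06°  ✓
  (0,5): δ = 24.43°  ✓
  (0,6): δ = 96.78°  ·
  (0,7): δ = 163.48°  ·
  (1,2): δ = 169.01°  ·
  (1,3): δ = 118.92°  ·
  (1,4): δ = 19.40°  ✓
  (1,5): δ = 12.09°  ✓
  (1,6): δ = 84.44°  ·
  (1,7): δ = 151.14°  ·
  (2,3): δ = 129.90°  ·
  (2,4): δ = 30.39°  ✓
  (2,5): δ = 1.11°  ✓
  (2,6): δ = 73.45°  ·
  (2,7): δ = 140.16°  ·
  (3,4): δ = 80.49°  ·
  (3,5): δ = 48.99°  ✓
  (3,6): δ = 23.36°  ✓
  (3,7): δ = 90.06°  ·
  (4,5): δ = 148.50°  ·
  (4,6): δ = 76.16°  ·
  (4,7): δ = 9.45°  ✓
  (5,6): δ = 107.65°  ·
  (5,7): δ = 40.95°  ✓
  (6,7): δ = 113.30°  ·
antipodal pairs: 10

count = 10; pairs: (0,4), (0,5), (1,4), (1,5), (2,4), (2,5), (3,5), (3,6), (4,7), (5,7)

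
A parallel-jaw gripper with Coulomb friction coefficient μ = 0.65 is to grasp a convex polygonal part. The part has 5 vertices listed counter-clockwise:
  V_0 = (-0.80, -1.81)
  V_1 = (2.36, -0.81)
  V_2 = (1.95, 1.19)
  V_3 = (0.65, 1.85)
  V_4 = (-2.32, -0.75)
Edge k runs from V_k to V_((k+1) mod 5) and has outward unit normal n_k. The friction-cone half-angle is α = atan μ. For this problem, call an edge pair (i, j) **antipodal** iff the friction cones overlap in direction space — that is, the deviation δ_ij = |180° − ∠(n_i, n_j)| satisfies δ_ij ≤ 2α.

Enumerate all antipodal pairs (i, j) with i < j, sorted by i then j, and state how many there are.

α = atan 0.65 = 33.02°;  2α = 66.05°
n_0 = (+0.3017, -0.9534)
n_1 = (+0.9796, +0.2008)
n_2 = (+0.4527, +0.8917)
n_3 = (-0.6587, +0.7524)
n_4 = (-0.5720, -0.8202)
  (0,1): δ = 95.98°  ·
  (0,2): δ = 44.48°  ✓
  (0,3): δ = 23.64°  ✓
  (0,4): δ = 127.55°  ·
  (1,2): δ = 128.50°  ·
  (1,3): δ = 60.39°  ✓
  (1,4): δ = 43.52°  ✓
  (2,3): δ = 111.88°  ·
  (2,4): δ = 7.97°  ✓
  (3,4): δ = 76.09°  ·
antipodal pairs: 5

count = 5; pairs: (0,2), (0,3), (1,3), (1,4), (2,4)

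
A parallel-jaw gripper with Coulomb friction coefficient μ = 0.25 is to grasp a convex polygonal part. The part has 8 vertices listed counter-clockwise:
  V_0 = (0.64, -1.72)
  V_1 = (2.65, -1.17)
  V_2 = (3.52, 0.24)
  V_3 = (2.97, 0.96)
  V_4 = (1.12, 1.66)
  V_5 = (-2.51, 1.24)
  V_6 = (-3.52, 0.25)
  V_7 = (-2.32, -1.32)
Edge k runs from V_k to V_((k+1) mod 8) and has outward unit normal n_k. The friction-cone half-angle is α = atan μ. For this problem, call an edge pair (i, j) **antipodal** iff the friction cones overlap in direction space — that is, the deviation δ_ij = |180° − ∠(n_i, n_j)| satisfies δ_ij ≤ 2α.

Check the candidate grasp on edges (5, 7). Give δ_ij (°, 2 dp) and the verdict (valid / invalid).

α = atan 0.25 = 14.04°;  2α = 28.07°
edge 5: e_5 = (-1.01, -0.99);  n_5 = (-0.7000, +0.7141)
edge 7: e_7 = (+2.96, -0.40);  n_7 = (-0.1339, -0.9910)
∠(n_5, n_7) = 127.88°
δ = |180° − 127.88°| = 52.12°
52.12° > 2α = 28.07°  →  invalid

δ = 52.12°, invalid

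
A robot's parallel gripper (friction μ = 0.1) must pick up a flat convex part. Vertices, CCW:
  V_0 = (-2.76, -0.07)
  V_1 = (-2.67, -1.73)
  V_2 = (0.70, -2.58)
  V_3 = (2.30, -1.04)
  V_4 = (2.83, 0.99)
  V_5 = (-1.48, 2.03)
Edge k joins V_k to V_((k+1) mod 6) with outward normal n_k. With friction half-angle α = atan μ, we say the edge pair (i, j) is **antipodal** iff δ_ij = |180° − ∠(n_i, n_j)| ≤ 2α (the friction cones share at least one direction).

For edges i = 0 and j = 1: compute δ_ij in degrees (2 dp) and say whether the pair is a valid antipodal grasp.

α = atan 0.1 = 5.71°;  2α = 11.42°
edge 0: e_0 = (+0.09, -1.66);  n_0 = (-0.9985, -0.0541)
edge 1: e_1 = (+3.37, -0.85);  n_1 = (-0.2446, -0.9696)
∠(n_0, n_1) = 72.74°
δ = |180° − 72.74°| = 107.26°
107.26° > 2α = 11.42°  →  invalid

δ = 107.26°, invalid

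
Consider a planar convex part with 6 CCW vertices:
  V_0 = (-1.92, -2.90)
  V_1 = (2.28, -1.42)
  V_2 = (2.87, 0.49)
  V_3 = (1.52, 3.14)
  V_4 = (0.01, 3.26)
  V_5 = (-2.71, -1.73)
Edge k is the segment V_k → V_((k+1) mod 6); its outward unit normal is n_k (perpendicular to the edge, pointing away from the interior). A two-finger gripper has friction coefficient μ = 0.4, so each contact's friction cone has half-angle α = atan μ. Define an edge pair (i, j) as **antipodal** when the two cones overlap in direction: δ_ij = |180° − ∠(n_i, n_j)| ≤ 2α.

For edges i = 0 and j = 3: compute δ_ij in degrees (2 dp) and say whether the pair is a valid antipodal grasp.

δ = 23.96°, valid

α = atan 0.4 = 21.80°;  2α = 43.60°
edge 0: e_0 = (+4.20, +1.48);  n_0 = (+0.3324, -0.9432)
edge 3: e_3 = (-1.51, +0.12);  n_3 = (+0.0792, +0.9969)
∠(n_0, n_3) = 156.04°
δ = |180° − 156.04°| = 23.96°
23.96° ≤ 2α = 43.60°  →  valid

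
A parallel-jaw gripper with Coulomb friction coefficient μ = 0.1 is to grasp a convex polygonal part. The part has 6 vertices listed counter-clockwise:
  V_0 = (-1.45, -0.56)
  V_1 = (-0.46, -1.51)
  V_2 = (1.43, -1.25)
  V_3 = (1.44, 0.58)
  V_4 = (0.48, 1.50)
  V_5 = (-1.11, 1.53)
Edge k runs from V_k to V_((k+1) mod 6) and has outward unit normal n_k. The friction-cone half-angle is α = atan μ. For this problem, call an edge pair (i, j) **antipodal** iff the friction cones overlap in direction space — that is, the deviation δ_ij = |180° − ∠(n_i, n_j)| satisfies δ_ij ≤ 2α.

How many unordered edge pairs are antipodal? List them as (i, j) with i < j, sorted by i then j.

count = 3; pairs: (0,3), (1,4), (2,5)

α = atan 0.1 = 5.71°;  2α = 11.42°
n_0 = (-0.6924, -0.7215)
n_1 = (+0.1363, -0.9907)
n_2 = (+1.0000, -0.0055)
n_3 = (+0.6919, +0.7220)
n_4 = (+0.0189, +0.9998)
n_5 = (-0.9870, +0.1606)
  (0,1): δ = 128.35°  ·
  (0,2): δ = 46.49°  ·
  (0,3): δ = 0.04°  ✓
  (0,4): δ = 42.74°  ·
  (0,5): δ = 124.58°  ·
  (1,2): δ = 98.15°  ·
  (1,3): δ = 51.61°  ·
  (1,4): δ = 8.91°  ✓
  (1,5): δ = 72.93°  ·
  (2,3): δ = 133.47°  ·
  (2,4): δ = 90.77°  ·
  (2,5): δ = 8.93°  ✓
  (3,4): δ = 137.30°  ·
  (3,5): δ = 55.46°  ·
  (4,5): δ = 98.16°  ·
antipodal pairs: 3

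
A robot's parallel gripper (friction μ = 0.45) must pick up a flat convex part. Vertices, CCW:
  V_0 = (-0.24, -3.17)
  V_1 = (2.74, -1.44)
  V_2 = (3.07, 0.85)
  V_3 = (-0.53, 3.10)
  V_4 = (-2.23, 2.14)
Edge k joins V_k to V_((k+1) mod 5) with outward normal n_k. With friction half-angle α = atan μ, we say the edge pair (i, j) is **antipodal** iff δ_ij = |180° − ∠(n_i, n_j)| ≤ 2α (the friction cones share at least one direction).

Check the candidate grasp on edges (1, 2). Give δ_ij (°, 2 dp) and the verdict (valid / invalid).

δ = 113.81°, invalid

α = atan 0.45 = 24.23°;  2α = 48.46°
edge 1: e_1 = (+0.33, +2.29);  n_1 = (+0.9898, -0.1426)
edge 2: e_2 = (-3.60, +2.25);  n_2 = (+0.5300, +0.8480)
∠(n_1, n_2) = 66.19°
δ = |180° − 66.19°| = 113.81°
113.81° > 2α = 48.46°  →  invalid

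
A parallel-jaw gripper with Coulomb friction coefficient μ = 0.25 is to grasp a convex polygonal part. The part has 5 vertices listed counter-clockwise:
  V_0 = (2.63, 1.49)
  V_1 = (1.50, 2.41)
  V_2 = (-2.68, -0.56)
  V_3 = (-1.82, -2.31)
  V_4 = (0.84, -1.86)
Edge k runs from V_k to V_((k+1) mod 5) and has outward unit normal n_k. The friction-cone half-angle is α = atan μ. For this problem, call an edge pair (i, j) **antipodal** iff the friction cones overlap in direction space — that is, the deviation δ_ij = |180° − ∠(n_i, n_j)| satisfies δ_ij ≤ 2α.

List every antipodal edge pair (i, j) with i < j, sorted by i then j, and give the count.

α = atan 0.25 = 14.04°;  2α = 28.07°
n_0 = (+0.6314, +0.7755)
n_1 = (-0.5792, +0.8152)
n_2 = (-0.8975, -0.4410)
n_3 = (+0.1668, -0.9860)
n_4 = (+0.8820, -0.4713)
  (0,1): δ = 105.45°  ·
  (0,2): δ = 24.68°  ✓
  (0,3): δ = 48.75°  ·
  (0,4): δ = 101.03°  ·
  (1,2): δ = 99.22°  ·
  (1,3): δ = 25.79°  ✓
  (1,4): δ = 26.49°  ✓
  (2,3): δ = 106.57°  ·
  (2,4): δ = 54.29°  ·
  (3,4): δ = 127.72°  ·
antipodal pairs: 3

count = 3; pairs: (0,2), (1,3), (1,4)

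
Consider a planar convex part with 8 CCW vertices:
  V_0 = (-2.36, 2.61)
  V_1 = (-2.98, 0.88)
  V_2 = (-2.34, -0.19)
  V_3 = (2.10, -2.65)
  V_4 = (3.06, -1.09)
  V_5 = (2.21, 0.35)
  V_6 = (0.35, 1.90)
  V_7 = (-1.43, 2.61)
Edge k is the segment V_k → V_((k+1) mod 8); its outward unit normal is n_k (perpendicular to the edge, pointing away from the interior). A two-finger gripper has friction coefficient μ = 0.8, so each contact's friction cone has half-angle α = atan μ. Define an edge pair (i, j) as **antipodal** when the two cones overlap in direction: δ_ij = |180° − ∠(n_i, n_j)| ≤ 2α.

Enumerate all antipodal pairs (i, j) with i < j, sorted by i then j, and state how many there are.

α = atan 0.8 = 38.66°;  2α = 77.32°
n_0 = (-0.9414, +0.3374)
n_1 = (-0.8582, -0.5133)
n_2 = (-0.4846, -0.8747)
n_3 = (+0.8517, -0.5241)
n_4 = (+0.8612, +0.5083)
n_5 = (+0.6402, +0.7682)
n_6 = (+0.3705, +0.9288)
n_7 = (+0.0000, +1.0000)
  (0,1): δ = 129.40°  ·
  (0,2): δ = 99.27°  ·
  (0,3): δ = 11.89°  ✓
  (0,4): δ = 50.27°  ✓
  (0,5): δ = 69.91°  ✓
  (0,6): δ = 87.97°  ·
  (0,7): δ = 109.72°  ·
  (1,2): δ = 149.87°  ·
  (1,3): δ = 62.49°  ✓
  (1,4): δ = 0.33°  ✓
  (1,5): δ = 19.31°  ✓
  (1,6): δ = 37.37°  ✓
  (1,7): δ = 59.12°  ✓
  (2,3): δ = 92.62°  ·
  (2,4): δ = 30.46°  ✓
  (2,5): δ = 10.82°  ✓
  (2,6): δ = 7.24°  ✓
  (2,7): δ = 28.99°  ✓
  (3,4): δ = 117.84°  ·
  (3,5): δ = 98.20°  ·
  (3,6): δ = 80.14°  ·
  (3,7): δ = 58.39°  ✓
  (4,5): δ = 160.36°  ·
  (4,6): δ = 142.30°  ·
  (4,7): δ = 120.55°  ·
  (5,6): δ = 161.94°  ·
  (5,7): δ = 140.19°  ·
  (6,7): δ = 158.25°  ·
antipodal pairs: 13

count = 13; pairs: (0,3), (0,4), (0,5), (1,3), (1,4), (1,5), (1,6), (1,7), (2,4), (2,5), (2,6), (2,7), (3,7)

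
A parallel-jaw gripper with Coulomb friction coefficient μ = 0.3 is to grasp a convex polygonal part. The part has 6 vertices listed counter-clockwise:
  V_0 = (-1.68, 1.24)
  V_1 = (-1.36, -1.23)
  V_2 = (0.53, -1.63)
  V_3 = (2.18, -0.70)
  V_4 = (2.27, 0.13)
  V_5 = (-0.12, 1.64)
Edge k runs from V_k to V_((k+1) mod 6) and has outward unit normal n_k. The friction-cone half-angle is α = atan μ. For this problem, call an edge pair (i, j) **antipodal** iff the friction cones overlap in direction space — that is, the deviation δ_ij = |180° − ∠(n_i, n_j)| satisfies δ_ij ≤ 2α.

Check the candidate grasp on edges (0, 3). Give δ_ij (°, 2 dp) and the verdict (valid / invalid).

α = atan 0.3 = 16.70°;  2α = 33.40°
edge 0: e_0 = (+0.32, -2.47);  n_0 = (-0.9917, -0.1285)
edge 3: e_3 = (+0.09, +0.83);  n_3 = (+0.9942, -0.1078)
∠(n_0, n_3) = 166.43°
δ = |180° − 166.43°| = 13.57°
13.57° ≤ 2α = 33.40°  →  valid

δ = 13.57°, valid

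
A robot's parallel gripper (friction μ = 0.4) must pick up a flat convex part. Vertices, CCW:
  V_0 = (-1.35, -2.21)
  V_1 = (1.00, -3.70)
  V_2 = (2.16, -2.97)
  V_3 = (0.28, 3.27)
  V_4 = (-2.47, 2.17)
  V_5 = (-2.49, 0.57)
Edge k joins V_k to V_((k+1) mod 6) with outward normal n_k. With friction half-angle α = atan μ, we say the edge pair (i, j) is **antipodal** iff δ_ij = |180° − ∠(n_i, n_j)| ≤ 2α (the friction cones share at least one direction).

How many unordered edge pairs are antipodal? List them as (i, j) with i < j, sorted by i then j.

α = atan 0.4 = 21.80°;  2α = 43.60°
n_0 = (-0.5355, -0.8445)
n_1 = (+0.5326, -0.8464)
n_2 = (+0.9575, +0.2885)
n_3 = (-0.3714, +0.9285)
n_4 = (-0.9999, +0.0125)
n_5 = (-0.9252, -0.3794)
  (0,1): δ = 115.44°  ·
  (0,2): δ = 40.86°  ✓
  (0,3): δ = 54.18°  ·
  (0,4): δ = 121.66°  ·
  (0,5): δ = 144.67°  ·
  (1,2): δ = 105.42°  ·
  (1,3): δ = 10.38°  ✓
  (1,4): δ = 57.10°  ·
  (1,5): δ = 80.11°  ·
  (2,3): δ = 84.97°  ·
  (2,4): δ = 17.48°  ✓
  (2,5): δ = 5.53°  ✓
  (3,4): δ = 112.52°  ·
  (3,5): δ = 89.50°  ·
  (4,5): δ = 156.99°  ·
antipodal pairs: 4

count = 4; pairs: (0,2), (1,3), (2,4), (2,5)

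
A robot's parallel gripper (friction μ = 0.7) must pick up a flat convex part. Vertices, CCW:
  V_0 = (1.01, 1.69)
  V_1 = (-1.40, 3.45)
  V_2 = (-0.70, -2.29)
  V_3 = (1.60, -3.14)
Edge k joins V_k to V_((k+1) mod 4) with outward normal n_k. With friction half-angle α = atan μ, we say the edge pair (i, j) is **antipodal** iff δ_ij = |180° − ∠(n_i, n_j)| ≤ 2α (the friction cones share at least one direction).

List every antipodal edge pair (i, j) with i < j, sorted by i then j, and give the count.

count = 4; pairs: (0,1), (0,2), (1,3), (2,3)

α = atan 0.7 = 34.99°;  2α = 69.98°
n_0 = (+0.5898, +0.8076)
n_1 = (-0.9926, -0.1211)
n_2 = (-0.3467, -0.9380)
n_3 = (+0.9926, +0.1213)
  (0,1): δ = 46.91°  ✓
  (0,2): δ = 15.86°  ✓
  (0,3): δ = 133.10°  ·
  (1,2): δ = 117.24°  ·
  (1,3): δ = 0.01°  ✓
  (2,3): δ = 62.75°  ✓
antipodal pairs: 4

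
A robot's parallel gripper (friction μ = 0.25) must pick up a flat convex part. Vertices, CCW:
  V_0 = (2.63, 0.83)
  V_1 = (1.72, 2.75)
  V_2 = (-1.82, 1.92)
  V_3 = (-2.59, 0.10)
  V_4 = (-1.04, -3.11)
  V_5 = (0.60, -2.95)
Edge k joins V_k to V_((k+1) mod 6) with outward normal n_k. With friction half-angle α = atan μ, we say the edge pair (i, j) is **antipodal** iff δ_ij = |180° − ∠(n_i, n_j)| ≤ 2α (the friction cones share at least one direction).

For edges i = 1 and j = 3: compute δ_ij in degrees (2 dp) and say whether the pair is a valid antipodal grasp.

α = atan 0.25 = 14.04°;  2α = 28.07°
edge 1: e_1 = (-3.54, -0.83);  n_1 = (-0.2283, +0.9736)
edge 3: e_3 = (+1.55, -3.21);  n_3 = (-0.9005, -0.4348)
∠(n_1, n_3) = 102.58°
δ = |180° − 102.58°| = 77.42°
77.42° > 2α = 28.07°  →  invalid

δ = 77.42°, invalid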